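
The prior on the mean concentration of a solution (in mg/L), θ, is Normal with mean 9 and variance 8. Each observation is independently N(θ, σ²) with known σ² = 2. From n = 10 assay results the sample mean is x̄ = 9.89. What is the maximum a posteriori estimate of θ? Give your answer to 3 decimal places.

θ̂_MAP = 9.868

n = 10, x̄ = 9.89.
For a Normal prior and Normal likelihood with known variance, the posterior is Normal; its mode equals its mean, the precision-weighted average.
Prior precision 1/σ₀² = 1/8 = 0.125; data precision n/σ² = 10/2 = 5.
θ̂ = (0.125·9 + 5·9.89) / (0.125 + 5) = 50.575/5.125 = 2023/205 ≈ 9.868.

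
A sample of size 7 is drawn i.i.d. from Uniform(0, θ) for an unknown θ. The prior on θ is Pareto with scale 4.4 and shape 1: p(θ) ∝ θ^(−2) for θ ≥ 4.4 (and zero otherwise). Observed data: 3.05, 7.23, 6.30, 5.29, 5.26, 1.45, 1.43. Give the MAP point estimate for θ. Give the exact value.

θ̂_MAP = 7.23

The Uniform(0, θ) likelihood is θ^(−n) for θ ≥ max(xᵢ), zero otherwise. Here max(xᵢ) = 7.23.
Posterior ∝ θ^(−2) · θ^(−7) = θ^(−9) on θ ≥ max(4.4, 7.23) = 7.23.
This density is strictly decreasing in θ, so the posterior mode lies at the lower boundary of the support.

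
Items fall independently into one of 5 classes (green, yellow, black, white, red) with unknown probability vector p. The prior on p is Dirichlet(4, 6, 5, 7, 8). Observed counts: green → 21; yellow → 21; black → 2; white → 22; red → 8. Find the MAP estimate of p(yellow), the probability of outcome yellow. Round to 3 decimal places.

The posterior is Dirichlet(αᵢ + nᵢ) = Dirichlet(25, 27, 7, 29, 16).
For a Dirichlet(a₁,…,a_K) with all aᵢ > 1, the mode has j-th component (aⱼ − 1)/(Σaᵢ − K).
Here Σaᵢ = 104 and K = 5, so p(yellow) = (27 − 1)/(104 − 5) = 26/99 ≈ 0.263.

MAP estimate of p(yellow) = 0.263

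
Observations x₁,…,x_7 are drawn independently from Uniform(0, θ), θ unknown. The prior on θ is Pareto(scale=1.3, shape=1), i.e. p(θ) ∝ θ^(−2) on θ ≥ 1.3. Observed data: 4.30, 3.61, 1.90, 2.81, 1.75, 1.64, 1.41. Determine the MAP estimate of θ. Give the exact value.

θ̂_MAP = 4.30

The Uniform(0, θ) likelihood is θ^(−n) for θ ≥ max(xᵢ), zero otherwise. Here max(xᵢ) = 4.30.
Posterior ∝ θ^(−2) · θ^(−7) = θ^(−9) on θ ≥ max(1.3, 4.30) = 4.30.
This density is strictly decreasing in θ, so the posterior mode lies at the lower boundary of the support.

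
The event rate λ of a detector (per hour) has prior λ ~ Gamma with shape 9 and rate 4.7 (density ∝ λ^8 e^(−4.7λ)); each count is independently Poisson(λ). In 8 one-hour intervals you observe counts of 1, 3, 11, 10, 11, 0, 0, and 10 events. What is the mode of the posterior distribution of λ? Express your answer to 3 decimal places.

Σxᵢ = 1+3+11+10+11+0+0+10 = 46, with n = 8.
Posterior ∝ λ^8e^(−4.7λ) · λ^46e^(−8λ) = λ^54e^(−12.7λ), i.e. Gamma(shape=55, rate=12.7).
The mode of a Gamma(a, b) with a ≥ 1 (shape–rate) is (a−1)/b = 54/12.7 ≈ 4.252.

λ̂_MAP = 4.252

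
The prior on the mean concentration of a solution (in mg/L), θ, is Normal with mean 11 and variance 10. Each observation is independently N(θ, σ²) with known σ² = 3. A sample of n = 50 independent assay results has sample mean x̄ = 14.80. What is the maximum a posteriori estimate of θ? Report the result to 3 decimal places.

n = 50, x̄ = 14.80.
For a Normal prior and Normal likelihood with known variance, the posterior is Normal; its mode equals its mean, the precision-weighted average.
Prior precision 1/σ₀² = 1/10 = 0.1; data precision n/σ² = 50/3.
θ̂ = (0.1·11 + (50/3)·14.8) / (0.1 + 50/3) = (7433/30)/(503/30) = 7433/503 ≈ 14.777.

θ̂_MAP = 14.777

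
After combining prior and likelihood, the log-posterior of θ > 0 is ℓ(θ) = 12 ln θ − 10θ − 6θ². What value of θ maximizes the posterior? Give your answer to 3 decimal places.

ℓ'(θ) = 12/θ − 10 − 12θ. Setting this to zero and multiplying by θ: 12θ² + 10θ − 12 = 0.
θ = (−10 + √(10² + 4·12·12)) / (2·12) = (−10 + √676) / 24 = (−10 + 26)/24 = 2/3.
ℓ''(θ) = −12/θ² − 12 < 0, confirming a maximum.

θ̂_MAP = 0.667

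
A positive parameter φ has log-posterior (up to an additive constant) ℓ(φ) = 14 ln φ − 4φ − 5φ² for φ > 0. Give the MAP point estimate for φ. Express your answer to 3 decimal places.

ℓ'(φ) = 14/φ − 4 − 10φ. Setting this to zero and multiplying by φ: 10φ² + 4φ − 14 = 0.
φ = (−4 + √(4² + 4·10·14)) / (2·10) = (−4 + √576) / 20 = (−4 + 24)/20 = 1.
ℓ''(φ) = −14/φ² − 10 < 0, confirming a maximum.

φ̂_MAP = 1.000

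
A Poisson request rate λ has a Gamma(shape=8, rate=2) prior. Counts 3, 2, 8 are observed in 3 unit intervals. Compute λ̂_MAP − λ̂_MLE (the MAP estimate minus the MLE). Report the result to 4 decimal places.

Σxᵢ = 13. Posterior is Gamma(21, 5); MAP = (21−1)/5 = 20/5 ≈ 4.00000.
MLE = x̄ = 13/3 ≈ 4.33333.
Difference = 20/5 − 13/3 = -1/3 ≈ -0.3333.

MAP − MLE = -0.3333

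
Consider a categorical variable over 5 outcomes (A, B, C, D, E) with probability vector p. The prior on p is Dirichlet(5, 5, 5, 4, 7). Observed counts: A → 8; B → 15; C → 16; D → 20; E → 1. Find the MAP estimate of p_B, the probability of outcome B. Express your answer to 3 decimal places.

The posterior is Dirichlet(αᵢ + nᵢ) = Dirichlet(13, 20, 21, 24, 8).
For a Dirichlet(a₁,…,a_K) with all aᵢ > 1, the mode has j-th component (aⱼ − 1)/(Σaᵢ − K).
Here Σaᵢ = 86 and K = 5, so p_B = (20 − 1)/(86 − 5) = 19/81 ≈ 0.235.

MAP estimate of p_B = 0.235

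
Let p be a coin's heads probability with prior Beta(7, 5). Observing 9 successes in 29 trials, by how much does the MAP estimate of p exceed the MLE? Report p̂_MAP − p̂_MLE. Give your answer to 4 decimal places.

MAP − MLE = 0.0743

Posterior is Beta(16, 25); MAP = (16−1)/(41−2) = 15/39 ≈ 0.38462.
MLE ignores the prior: p̂_MLE = k/n = 9/29 ≈ 0.31034.
Difference = 15/39 − 9/29 = 28/377 ≈ 0.0743.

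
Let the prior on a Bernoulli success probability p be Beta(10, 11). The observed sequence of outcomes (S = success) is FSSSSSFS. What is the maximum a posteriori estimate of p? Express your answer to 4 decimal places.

Prior: Beta(10, 11).
Data: 6 successes in 8 trials (from the sequence). The binomial likelihood contributes p^6(1−p)^2, so the posterior is Beta(10+6, 11+2) = Beta(16, 13).
For Beta(a, b) with a, b > 1 the mode is (a−1)/(a+b−2) = 15/27 ≈ 0.5556.

p̂_MAP = 0.5556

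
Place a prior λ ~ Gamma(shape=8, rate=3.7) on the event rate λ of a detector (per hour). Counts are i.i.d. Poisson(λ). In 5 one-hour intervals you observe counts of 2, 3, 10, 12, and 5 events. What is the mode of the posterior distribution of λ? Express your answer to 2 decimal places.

λ̂_MAP = 4.48

Σxᵢ = 2+3+10+12+5 = 32, with n = 5.
Posterior ∝ λ^7e^(−3.7λ) · λ^32e^(−5λ) = λ^39e^(−8.7λ), i.e. Gamma(shape=40, rate=8.7).
The mode of a Gamma(a, b) with a ≥ 1 (shape–rate) is (a−1)/b = 39/8.7 ≈ 4.48.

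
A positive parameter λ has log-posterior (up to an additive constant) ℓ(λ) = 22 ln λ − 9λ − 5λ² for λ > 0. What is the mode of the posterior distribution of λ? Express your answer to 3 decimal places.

λ̂_MAP = 1.100

ℓ'(λ) = 22/λ − 9 − 10λ. Setting this to zero and multiplying by λ: 10λ² + 9λ − 22 = 0.
λ = (−9 + √(9² + 4·10·22)) / (2·10) = (−9 + √961) / 20 = (−9 + 31)/20 = 11/10.
ℓ''(λ) = −22/λ² − 10 < 0, confirming a maximum.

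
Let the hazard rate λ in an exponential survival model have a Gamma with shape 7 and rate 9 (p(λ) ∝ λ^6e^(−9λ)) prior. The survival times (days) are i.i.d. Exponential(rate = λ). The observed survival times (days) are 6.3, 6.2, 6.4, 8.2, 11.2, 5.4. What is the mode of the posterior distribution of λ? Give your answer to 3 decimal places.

The Exponential(rate=λ) likelihood is ∝ λ^n e^(−λΣtᵢ). Here n = 6 and Σtᵢ = 6.3 + 6.2 + 6.4 + 8.2 + 11.2 + 5.4 = 43.7.
Posterior ∝ λ^6e^(−9λ) · λ^6e^(−43.7λ) = λ^12e^(−52.7λ), i.e. Gamma(13, 52.7).
Mode = (a−1)/b = 12/52.7 ≈ 0.228.

λ̂_MAP = 0.228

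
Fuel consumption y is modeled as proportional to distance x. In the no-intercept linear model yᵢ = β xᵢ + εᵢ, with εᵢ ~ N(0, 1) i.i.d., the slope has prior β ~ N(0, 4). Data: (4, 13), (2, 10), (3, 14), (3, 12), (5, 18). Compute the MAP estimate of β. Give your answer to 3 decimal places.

β̂_MAP = 3.794

log p(β | y) = −Σ(yᵢ − βxᵢ)²/(2·1) − β²/(2·4) + const.
Setting the derivative to zero: Σxᵢ(yᵢ − βxᵢ)/1 − β/4 = 0, so β = Σxᵢyᵢ / (Σxᵢ² + σ²/τ²).
Σxᵢyᵢ = 4·13 + 2·10 + 3·14 + 3·12 + 5·18 = 240; Σxᵢ² = 63; σ²/τ² = 0.25.
β̂_MAP = 240 / (63 + 0.25) = 240/63.25 ≈ 3.794.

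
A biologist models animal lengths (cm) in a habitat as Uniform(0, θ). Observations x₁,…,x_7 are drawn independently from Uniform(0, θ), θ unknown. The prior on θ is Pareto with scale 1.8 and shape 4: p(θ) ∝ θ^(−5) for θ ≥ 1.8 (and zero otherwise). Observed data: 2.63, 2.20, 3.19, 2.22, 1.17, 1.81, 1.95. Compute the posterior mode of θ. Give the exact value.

θ̂_MAP = 3.19

The Uniform(0, θ) likelihood is θ^(−n) for θ ≥ max(xᵢ), zero otherwise. Here max(xᵢ) = 3.19.
Posterior ∝ θ^(−5) · θ^(−7) = θ^(−12) on θ ≥ max(1.8, 3.19) = 3.19.
This density is strictly decreasing in θ, so the posterior mode lies at the lower boundary of the support.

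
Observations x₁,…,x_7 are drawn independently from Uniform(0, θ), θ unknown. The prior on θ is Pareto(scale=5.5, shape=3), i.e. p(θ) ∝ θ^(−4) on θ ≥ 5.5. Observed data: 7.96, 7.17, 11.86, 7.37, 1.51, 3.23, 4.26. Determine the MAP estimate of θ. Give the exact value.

The Uniform(0, θ) likelihood is θ^(−n) for θ ≥ max(xᵢ), zero otherwise. Here max(xᵢ) = 11.86.
Posterior ∝ θ^(−4) · θ^(−7) = θ^(−11) on θ ≥ max(5.5, 11.86) = 11.86.
This density is strictly decreasing in θ, so the posterior mode lies at the lower boundary of the support.

θ̂_MAP = 11.86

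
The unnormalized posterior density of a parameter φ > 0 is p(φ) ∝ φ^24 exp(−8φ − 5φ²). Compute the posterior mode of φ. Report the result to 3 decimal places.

ℓ'(φ) = 24/φ − 8 − 10φ. Setting this to zero and multiplying by φ: 10φ² + 8φ − 24 = 0.
φ = (−8 + √(8² + 4·10·24)) / (2·10) = (−8 + √1024) / 20 = (−8 + 32)/20 = 6/5.
ℓ''(φ) = −24/φ² − 10 < 0, confirming a maximum.

φ̂_MAP = 1.200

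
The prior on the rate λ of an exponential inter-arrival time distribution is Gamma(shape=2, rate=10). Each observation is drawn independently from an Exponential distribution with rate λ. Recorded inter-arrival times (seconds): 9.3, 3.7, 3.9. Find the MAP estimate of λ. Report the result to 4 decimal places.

λ̂_MAP = 0.1487

The Exponential(rate=λ) likelihood is ∝ λ^n e^(−λΣtᵢ). Here n = 3 and Σtᵢ = 9.3 + 3.7 + 3.9 = 16.9.
Posterior ∝ λe^(−10λ) · λ^3e^(−16.9λ) = λ^4e^(−26.9λ), i.e. Gamma(5, 26.9).
Mode = (a−1)/b = 4/26.9 ≈ 0.1487.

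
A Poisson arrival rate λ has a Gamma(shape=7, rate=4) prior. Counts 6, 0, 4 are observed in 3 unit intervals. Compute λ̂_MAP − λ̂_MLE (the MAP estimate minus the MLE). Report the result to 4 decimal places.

MAP − MLE = -1.0476

Σxᵢ = 10. Posterior is Gamma(17, 7); MAP = (17−1)/7 = 16/7 ≈ 2.28571.
MLE = x̄ = 10/3 ≈ 3.33333.
Difference = 16/7 − 10/3 = -22/21 ≈ -1.0476.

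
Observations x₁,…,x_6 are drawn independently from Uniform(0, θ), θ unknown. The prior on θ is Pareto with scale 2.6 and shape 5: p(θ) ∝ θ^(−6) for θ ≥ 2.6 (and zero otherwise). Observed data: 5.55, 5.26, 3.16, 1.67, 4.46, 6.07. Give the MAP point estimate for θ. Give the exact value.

The Uniform(0, θ) likelihood is θ^(−n) for θ ≥ max(xᵢ), zero otherwise. Here max(xᵢ) = 6.07.
Posterior ∝ θ^(−6) · θ^(−6) = θ^(−12) on θ ≥ max(2.6, 6.07) = 6.07.
This density is strictly decreasing in θ, so the posterior mode lies at the lower boundary of the support.

θ̂_MAP = 6.07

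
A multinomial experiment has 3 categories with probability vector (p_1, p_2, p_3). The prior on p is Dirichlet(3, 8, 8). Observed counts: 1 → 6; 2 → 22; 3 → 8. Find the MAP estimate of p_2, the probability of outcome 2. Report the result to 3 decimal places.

The posterior is Dirichlet(αᵢ + nᵢ) = Dirichlet(9, 30, 16).
For a Dirichlet(a₁,…,a_K) with all aᵢ > 1, the mode has j-th component (aⱼ − 1)/(Σaᵢ − K).
Here Σaᵢ = 55 and K = 3, so p_2 = (30 − 1)/(55 − 3) = 29/52 ≈ 0.558.

MAP estimate: 0.558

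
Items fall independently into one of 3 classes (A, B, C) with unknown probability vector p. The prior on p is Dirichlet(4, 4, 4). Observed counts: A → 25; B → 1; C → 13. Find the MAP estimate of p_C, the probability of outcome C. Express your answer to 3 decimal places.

MAP estimate of p_C = 0.333

The posterior is Dirichlet(αᵢ + nᵢ) = Dirichlet(29, 5, 17).
For a Dirichlet(a₁,…,a_K) with all aᵢ > 1, the mode has j-th component (aⱼ − 1)/(Σaᵢ − K).
Here Σaᵢ = 51 and K = 3, so p_C = (17 − 1)/(51 − 3) = 16/48 ≈ 0.333.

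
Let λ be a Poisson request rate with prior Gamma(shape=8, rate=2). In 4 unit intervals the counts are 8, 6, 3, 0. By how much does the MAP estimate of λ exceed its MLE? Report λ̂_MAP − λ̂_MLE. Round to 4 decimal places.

Σxᵢ = 17. Posterior is Gamma(25, 6); MAP = (25−1)/6 = 24/6 ≈ 4.00000.
MLE = x̄ = 17/4 ≈ 4.25000.
Difference = 24/6 − 17/4 = -1/4 ≈ -0.2500.

MAP − MLE = -0.2500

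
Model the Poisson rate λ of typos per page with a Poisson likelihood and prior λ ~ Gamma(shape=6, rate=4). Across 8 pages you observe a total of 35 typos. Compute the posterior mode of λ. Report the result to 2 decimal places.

λ̂_MAP = 3.33

Σxᵢ = 35, n = 8.
Posterior ∝ λ^5e^(−4λ) · λ^35e^(−8λ) = λ^40e^(−12λ), i.e. Gamma(shape=41, rate=12).
The mode of a Gamma(a, b) with a ≥ 1 (shape–rate) is (a−1)/b = 40/12 ≈ 3.33.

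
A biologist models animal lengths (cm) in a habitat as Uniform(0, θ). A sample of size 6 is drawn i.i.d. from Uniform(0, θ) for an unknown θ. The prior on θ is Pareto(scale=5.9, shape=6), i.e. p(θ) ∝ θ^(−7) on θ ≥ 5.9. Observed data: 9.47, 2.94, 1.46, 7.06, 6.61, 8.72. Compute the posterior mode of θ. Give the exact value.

The Uniform(0, θ) likelihood is θ^(−n) for θ ≥ max(xᵢ), zero otherwise. Here max(xᵢ) = 9.47.
Posterior ∝ θ^(−7) · θ^(−6) = θ^(−13) on θ ≥ max(5.9, 9.47) = 9.47.
This density is strictly decreasing in θ, so the posterior mode lies at the lower boundary of the support.

θ̂_MAP = 9.47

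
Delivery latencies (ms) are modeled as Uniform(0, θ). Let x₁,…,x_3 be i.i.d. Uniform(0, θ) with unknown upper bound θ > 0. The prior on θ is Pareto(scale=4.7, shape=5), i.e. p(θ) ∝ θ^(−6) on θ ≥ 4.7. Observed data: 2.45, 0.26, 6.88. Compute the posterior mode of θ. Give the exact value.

θ̂_MAP = 6.88

The Uniform(0, θ) likelihood is θ^(−n) for θ ≥ max(xᵢ), zero otherwise. Here max(xᵢ) = 6.88.
Posterior ∝ θ^(−6) · θ^(−3) = θ^(−9) on θ ≥ max(4.7, 6.88) = 6.88.
This density is strictly decreasing in θ, so the posterior mode lies at the lower boundary of the support.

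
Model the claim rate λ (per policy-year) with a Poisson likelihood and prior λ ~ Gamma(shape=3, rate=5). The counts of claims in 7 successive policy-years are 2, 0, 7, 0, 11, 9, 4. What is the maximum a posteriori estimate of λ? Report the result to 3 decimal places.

λ̂_MAP = 2.917

Σxᵢ = 2+0+7+0+11+9+4 = 33, with n = 7.
Posterior ∝ λ^2e^(−5λ) · λ^33e^(−7λ) = λ^35e^(−12λ), i.e. Gamma(shape=36, rate=12).
The mode of a Gamma(a, b) with a ≥ 1 (shape–rate) is (a−1)/b = 35/12 ≈ 2.917.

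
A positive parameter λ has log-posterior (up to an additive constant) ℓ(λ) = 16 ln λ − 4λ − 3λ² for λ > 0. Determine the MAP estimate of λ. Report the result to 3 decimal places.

ℓ'(λ) = 16/λ − 4 − 6λ. Setting this to zero and multiplying by λ: 6λ² + 4λ − 16 = 0.
λ = (−4 + √(4² + 4·6·16)) / (2·6) = (−4 + √400) / 12 = (−4 + 20)/12 = 4/3.
ℓ''(λ) = −16/λ² − 6 < 0, confirming a maximum.

λ̂_MAP = 1.333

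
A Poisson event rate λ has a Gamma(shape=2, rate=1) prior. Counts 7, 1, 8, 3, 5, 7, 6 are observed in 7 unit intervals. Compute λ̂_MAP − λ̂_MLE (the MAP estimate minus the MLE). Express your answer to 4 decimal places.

Σxᵢ = 37. Posterior is Gamma(39, 8); MAP = (39−1)/8 = 38/8 ≈ 4.75000.
MLE = x̄ = 37/7 ≈ 5.28571.
Difference = 38/8 − 37/7 = -15/28 ≈ -0.5357.

MAP − MLE = -0.5357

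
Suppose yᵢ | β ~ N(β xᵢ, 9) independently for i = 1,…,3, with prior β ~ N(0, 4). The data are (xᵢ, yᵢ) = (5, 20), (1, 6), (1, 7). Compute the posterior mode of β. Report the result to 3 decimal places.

β̂_MAP = 3.863

log p(β | y) = −Σ(yᵢ − βxᵢ)²/(2·9) − β²/(2·4) + const.
Setting the derivative to zero: Σxᵢ(yᵢ − βxᵢ)/9 − β/4 = 0, so β = Σxᵢyᵢ / (Σxᵢ² + σ²/τ²).
Σxᵢyᵢ = 5·20 + 1·6 + 1·7 = 113; Σxᵢ² = 27; σ²/τ² = 2.25.
β̂_MAP = 113 / (27 + 2.25) = 113/29.25 ≈ 3.863.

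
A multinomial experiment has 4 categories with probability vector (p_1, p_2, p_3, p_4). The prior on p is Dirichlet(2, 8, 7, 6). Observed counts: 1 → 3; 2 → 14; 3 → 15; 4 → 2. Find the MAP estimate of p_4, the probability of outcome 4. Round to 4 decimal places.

The posterior is Dirichlet(αᵢ + nᵢ) = Dirichlet(5, 22, 22, 8).
For a Dirichlet(a₁,…,a_K) with all aᵢ > 1, the mode has j-th component (aⱼ − 1)/(Σaᵢ − K).
Here Σaᵢ = 57 and K = 4, so p_4 = (8 − 1)/(57 − 4) = 7/53 ≈ 0.1321.

MAP estimate: 0.1321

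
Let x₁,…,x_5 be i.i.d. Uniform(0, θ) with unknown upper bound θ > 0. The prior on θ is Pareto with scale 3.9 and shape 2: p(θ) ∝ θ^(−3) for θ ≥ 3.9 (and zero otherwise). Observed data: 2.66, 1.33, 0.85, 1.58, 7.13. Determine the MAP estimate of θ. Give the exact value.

θ̂_MAP = 7.13

The Uniform(0, θ) likelihood is θ^(−n) for θ ≥ max(xᵢ), zero otherwise. Here max(xᵢ) = 7.13.
Posterior ∝ θ^(−3) · θ^(−5) = θ^(−8) on θ ≥ max(3.9, 7.13) = 7.13.
This density is strictly decreasing in θ, so the posterior mode lies at the lower boundary of the support.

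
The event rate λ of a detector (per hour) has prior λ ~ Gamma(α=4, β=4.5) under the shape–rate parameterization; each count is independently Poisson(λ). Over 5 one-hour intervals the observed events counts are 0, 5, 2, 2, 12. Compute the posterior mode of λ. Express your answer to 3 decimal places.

Σxᵢ = 0+5+2+2+12 = 21, with n = 5.
Posterior ∝ λ^3e^(−4.5λ) · λ^21e^(−5λ) = λ^24e^(−9.5λ), i.e. Gamma(shape=25, rate=9.5).
The mode of a Gamma(a, b) with a ≥ 1 (shape–rate) is (a−1)/b = 24/9.5 ≈ 2.526.

λ̂_MAP = 2.526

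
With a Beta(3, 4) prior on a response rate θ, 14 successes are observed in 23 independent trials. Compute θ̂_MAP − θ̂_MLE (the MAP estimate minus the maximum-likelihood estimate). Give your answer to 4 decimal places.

MAP − MLE = -0.0373

Posterior is Beta(17, 13); MAP = (17−1)/(30−2) = 16/28 ≈ 0.57143.
MLE ignores the prior: θ̂_MLE = k/n = 14/23 ≈ 0.60870.
Difference = 16/28 − 14/23 = -6/161 ≈ -0.0373.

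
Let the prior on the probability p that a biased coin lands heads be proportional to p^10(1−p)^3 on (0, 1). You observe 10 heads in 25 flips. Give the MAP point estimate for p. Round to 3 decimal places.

The prior density ∝ p^10(1−p)^3 is the kernel of Beta(11, 4).
Data: 10 successes in 25 trials. The binomial likelihood contributes p^10(1−p)^15, so the posterior is Beta(11+10, 4+15) = Beta(21, 19).
For Beta(a, b) with a, b > 1 the mode is (a−1)/(a+b−2) = 20/38 ≈ 0.526.

p̂_MAP = 0.526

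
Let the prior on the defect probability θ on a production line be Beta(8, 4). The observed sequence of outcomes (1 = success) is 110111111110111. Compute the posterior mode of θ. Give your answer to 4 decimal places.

θ̂_MAP = 0.8000

Prior: Beta(8, 4).
Data: 13 successes in 15 trials (from the sequence). The binomial likelihood contributes θ^13(1−θ)^2, so the posterior is Beta(8+13, 4+2) = Beta(21, 6).
For Beta(a, b) with a, b > 1 the mode is (a−1)/(a+b−2) = 20/25 ≈ 0.8000.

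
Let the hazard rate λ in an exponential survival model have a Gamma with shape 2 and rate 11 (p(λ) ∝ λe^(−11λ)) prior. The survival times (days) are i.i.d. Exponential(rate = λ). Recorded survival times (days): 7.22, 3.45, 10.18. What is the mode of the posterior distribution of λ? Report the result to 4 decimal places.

λ̂_MAP = 0.1256

The Exponential(rate=λ) likelihood is ∝ λ^n e^(−λΣtᵢ). Here n = 3 and Σtᵢ = 7.22 + 3.45 + 10.18 = 20.85.
Posterior ∝ λe^(−11λ) · λ^3e^(−20.85λ) = λ^4e^(−31.85λ), i.e. Gamma(5, 31.85).
Mode = (a−1)/b = 4/31.85 ≈ 0.1256.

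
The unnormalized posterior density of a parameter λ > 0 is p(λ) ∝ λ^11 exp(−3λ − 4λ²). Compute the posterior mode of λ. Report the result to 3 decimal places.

ℓ'(λ) = 11/λ − 3 − 8λ. Setting this to zero and multiplying by λ: 8λ² + 3λ − 11 = 0.
λ = (−3 + √(3² + 4·8·11)) / (2·8) = (−3 + √361) / 16 = (−3 + 19)/16 = 1.
ℓ''(λ) = −11/λ² − 8 < 0, confirming a maximum.

λ̂_MAP = 1.000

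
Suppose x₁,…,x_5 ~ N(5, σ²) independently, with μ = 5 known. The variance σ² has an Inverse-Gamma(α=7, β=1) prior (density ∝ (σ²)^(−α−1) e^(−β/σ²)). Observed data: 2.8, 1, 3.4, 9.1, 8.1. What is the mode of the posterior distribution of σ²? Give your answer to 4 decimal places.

σ̂²_MAP = 2.4676

Sum of squared deviations about the known mean: SS = (2.8−5)² + (1−5)² + (3.4−5)² + (9.1−5)² + (8.1−5)² = 49.82.
The Normal likelihood contributes (σ²)^(−n/2) exp(−SS/(2σ²)), so the posterior is Inverse-Gamma(α + n/2, β + SS/2) = Inverse-Gamma(9.5, 25.91).
The mode of Inverse-Gamma(a, b) is b/(a+1) = 25.91/10.5 ≈ 2.4676.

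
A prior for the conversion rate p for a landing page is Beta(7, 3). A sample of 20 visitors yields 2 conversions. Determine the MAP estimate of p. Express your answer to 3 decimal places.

p̂_MAP = 0.286

Prior: Beta(7, 3).
Data: 2 successes in 20 trials. The binomial likelihood contributes p^2(1−p)^18, so the posterior is Beta(7+2, 3+18) = Beta(9, 21).
For Beta(a, b) with a, b > 1 the mode is (a−1)/(a+b−2) = 8/28 ≈ 0.286.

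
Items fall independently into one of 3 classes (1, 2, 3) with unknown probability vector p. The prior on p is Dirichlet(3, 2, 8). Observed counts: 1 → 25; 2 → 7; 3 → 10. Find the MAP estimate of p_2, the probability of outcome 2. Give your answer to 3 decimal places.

The posterior is Dirichlet(αᵢ + nᵢ) = Dirichlet(28, 9, 18).
For a Dirichlet(a₁,…,a_K) with all aᵢ > 1, the mode has j-th component (aⱼ − 1)/(Σaᵢ − K).
Here Σaᵢ = 55 and K = 3, so p_2 = (9 − 1)/(55 − 3) = 8/52 ≈ 0.154.

MAP estimate: 0.154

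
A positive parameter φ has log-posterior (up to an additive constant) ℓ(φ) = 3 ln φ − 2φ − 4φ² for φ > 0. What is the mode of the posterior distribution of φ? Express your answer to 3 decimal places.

φ̂_MAP = 0.500

ℓ'(φ) = 3/φ − 2 − 8φ. Setting this to zero and multiplying by φ: 8φ² + 2φ − 3 = 0.
φ = (−2 + √(2² + 4·8·3)) / (2·8) = (−2 + √100) / 16 = (−2 + 10)/16 = 1/2.
ℓ''(φ) = −3/φ² − 8 < 0, confirming a maximum.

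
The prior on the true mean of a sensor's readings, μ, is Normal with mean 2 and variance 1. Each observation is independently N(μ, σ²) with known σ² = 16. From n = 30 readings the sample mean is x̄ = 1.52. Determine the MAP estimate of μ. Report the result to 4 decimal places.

μ̂_MAP = 1.6870

n = 30, x̄ = 1.52.
For a Normal prior and Normal likelihood with known variance, the posterior is Normal; its mode equals its mean, the precision-weighted average.
Prior precision 1/σ₀² = 1/1 = 1; data precision n/σ² = 30/16 = 1.875.
μ̂ = (1·2 + 1.875·1.52) / (1 + 1.875) = 4.85/2.875 = 194/115 ≈ 1.6870.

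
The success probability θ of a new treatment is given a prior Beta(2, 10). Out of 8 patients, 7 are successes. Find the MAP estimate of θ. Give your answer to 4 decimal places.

Prior: Beta(2, 10).
Data: 7 successes in 8 trials. The binomial likelihood contributes θ^7(1−θ)^1, so the posterior is Beta(2+7, 10+1) = Beta(9, 11).
For Beta(a, b) with a, b > 1 the mode is (a−1)/(a+b−2) = 8/18 ≈ 0.4444.

θ̂_MAP = 0.4444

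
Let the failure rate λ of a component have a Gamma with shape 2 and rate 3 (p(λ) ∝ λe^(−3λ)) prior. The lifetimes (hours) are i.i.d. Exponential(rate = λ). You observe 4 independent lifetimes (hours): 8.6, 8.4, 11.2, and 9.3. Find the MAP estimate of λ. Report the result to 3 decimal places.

The Exponential(rate=λ) likelihood is ∝ λ^n e^(−λΣtᵢ). Here n = 4 and Σtᵢ = 8.6 + 8.4 + 11.2 + 9.3 = 37.5.
Posterior ∝ λe^(−3λ) · λ^4e^(−37.5λ) = λ^5e^(−40.5λ), i.e. Gamma(6, 40.5).
Mode = (a−1)/b = 5/40.5 ≈ 0.123.

λ̂_MAP = 0.123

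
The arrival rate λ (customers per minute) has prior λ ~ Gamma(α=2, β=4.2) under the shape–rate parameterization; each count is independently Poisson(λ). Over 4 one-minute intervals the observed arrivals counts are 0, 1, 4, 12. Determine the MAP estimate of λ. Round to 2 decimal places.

λ̂_MAP = 2.20

Σxᵢ = 0+1+4+12 = 17, with n = 4.
Posterior ∝ λe^(−4.2λ) · λ^17e^(−4λ) = λ^18e^(−8.2λ), i.e. Gamma(shape=19, rate=8.2).
The mode of a Gamma(a, b) with a ≥ 1 (shape–rate) is (a−1)/b = 18/8.2 ≈ 2.20.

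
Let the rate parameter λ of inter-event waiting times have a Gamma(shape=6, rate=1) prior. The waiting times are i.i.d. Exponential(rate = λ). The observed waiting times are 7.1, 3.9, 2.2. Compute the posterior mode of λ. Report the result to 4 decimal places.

The Exponential(rate=λ) likelihood is ∝ λ^n e^(−λΣtᵢ). Here n = 3 and Σtᵢ = 7.1 + 3.9 + 2.2 = 13.2.
Posterior ∝ λ^5e^(−1λ) · λ^3e^(−13.2λ) = λ^8e^(−14.2λ), i.e. Gamma(9, 14.2).
Mode = (a−1)/b = 8/14.2 ≈ 0.5634.

λ̂_MAP = 0.5634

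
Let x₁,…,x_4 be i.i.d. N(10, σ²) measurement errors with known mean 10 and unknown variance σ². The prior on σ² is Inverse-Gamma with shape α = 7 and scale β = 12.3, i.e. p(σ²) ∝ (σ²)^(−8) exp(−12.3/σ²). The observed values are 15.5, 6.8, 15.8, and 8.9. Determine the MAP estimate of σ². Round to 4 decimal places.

σ̂²_MAP = 4.9970

Sum of squared deviations about the known mean: SS = (15.5−10)² + (6.8−10)² + (15.8−10)² + (8.9−10)² = 75.34.
The Normal likelihood contributes (σ²)^(−n/2) exp(−SS/(2σ²)), so the posterior is Inverse-Gamma(α + n/2, β + SS/2) = Inverse-Gamma(9, 49.97).
The mode of Inverse-Gamma(a, b) is b/(a+1) = 49.97/10 ≈ 4.9970.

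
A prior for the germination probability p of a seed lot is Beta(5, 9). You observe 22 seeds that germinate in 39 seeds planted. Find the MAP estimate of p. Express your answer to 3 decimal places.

p̂_MAP = 0.510

Prior: Beta(5, 9).
Data: 22 successes in 39 trials. The binomial likelihood contributes p^22(1−p)^17, so the posterior is Beta(5+22, 9+17) = Beta(27, 26).
For Beta(a, b) with a, b > 1 the mode is (a−1)/(a+b−2) = 26/51 ≈ 0.510.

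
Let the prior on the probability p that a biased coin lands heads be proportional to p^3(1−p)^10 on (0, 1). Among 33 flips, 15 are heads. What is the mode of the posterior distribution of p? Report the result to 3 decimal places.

The prior density ∝ p^3(1−p)^10 is the kernel of Beta(4, 11).
Data: 15 successes in 33 trials. The binomial likelihood contributes p^15(1−p)^18, so the posterior is Beta(4+15, 11+18) = Beta(19, 29).
For Beta(a, b) with a, b > 1 the mode is (a−1)/(a+b−2) = 18/46 ≈ 0.391.

p̂_MAP = 0.391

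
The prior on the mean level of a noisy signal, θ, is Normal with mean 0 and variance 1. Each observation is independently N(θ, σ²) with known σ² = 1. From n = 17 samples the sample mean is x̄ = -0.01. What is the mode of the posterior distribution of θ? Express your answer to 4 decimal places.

θ̂_MAP = -0.0094

n = 17, x̄ = -0.01.
For a Normal prior and Normal likelihood with known variance, the posterior is Normal; its mode equals its mean, the precision-weighted average.
Prior precision 1/σ₀² = 1/1 = 1; data precision n/σ² = 17/1 = 17.
θ̂ = (1·0 + 17·(-0.01)) / (1 + 17) = (-0.17)/18 = -17/1800 ≈ -0.0094.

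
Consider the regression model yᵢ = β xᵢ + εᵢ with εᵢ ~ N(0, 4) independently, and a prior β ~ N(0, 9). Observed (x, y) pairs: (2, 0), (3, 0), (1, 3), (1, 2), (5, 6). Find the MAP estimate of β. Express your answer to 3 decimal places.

β̂_MAP = 0.865

log p(β | y) = −Σ(yᵢ − βxᵢ)²/(2·4) − β²/(2·9) + const.
Setting the derivative to zero: Σxᵢ(yᵢ − βxᵢ)/4 − β/9 = 0, so β = Σxᵢyᵢ / (Σxᵢ² + σ²/τ²).
Σxᵢyᵢ = 2·0 + 3·0 + 1·3 + 1·2 + 5·6 = 35; Σxᵢ² = 40; σ²/τ² = 4/9.
β̂_MAP = 35 / (40 + 4/9) = 35/(364/9) = 45/52 ≈ 0.865.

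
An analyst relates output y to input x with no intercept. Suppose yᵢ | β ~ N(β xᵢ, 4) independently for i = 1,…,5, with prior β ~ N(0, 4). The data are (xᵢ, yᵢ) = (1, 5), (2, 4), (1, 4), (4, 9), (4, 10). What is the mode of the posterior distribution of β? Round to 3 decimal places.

β̂_MAP = 2.385

log p(β | y) = −Σ(yᵢ − βxᵢ)²/(2·4) − β²/(2·4) + const.
Setting the derivative to zero: Σxᵢ(yᵢ − βxᵢ)/4 − β/4 = 0, so β = Σxᵢyᵢ / (Σxᵢ² + σ²/τ²).
Σxᵢyᵢ = 1·5 + 2·4 + 1·4 + 4·9 + 4·10 = 93; Σxᵢ² = 38; σ²/τ² = 1.
β̂_MAP = 93 / (38 + 1) = 93/39 ≈ 2.385.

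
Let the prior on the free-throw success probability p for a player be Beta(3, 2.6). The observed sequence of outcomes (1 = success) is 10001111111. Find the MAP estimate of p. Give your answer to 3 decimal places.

Prior: Beta(3, 2.6).
Data: 8 successes in 11 trials (from the sequence). The binomial likelihood contributes p^8(1−p)^3, so the posterior is Beta(3+8, 2.6+3) = Beta(11, 5.6).
For Beta(a, b) with a, b > 1 the mode is (a−1)/(a+b−2) = 10/14.6 ≈ 0.685.

p̂_MAP = 0.685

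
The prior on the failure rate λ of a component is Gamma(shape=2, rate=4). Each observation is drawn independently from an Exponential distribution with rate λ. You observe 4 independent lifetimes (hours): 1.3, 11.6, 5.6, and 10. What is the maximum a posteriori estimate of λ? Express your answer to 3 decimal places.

λ̂_MAP = 0.154

The Exponential(rate=λ) likelihood is ∝ λ^n e^(−λΣtᵢ). Here n = 4 and Σtᵢ = 1.3 + 11.6 + 5.6 + 10 = 28.5.
Posterior ∝ λe^(−4λ) · λ^4e^(−28.5λ) = λ^5e^(−32.5λ), i.e. Gamma(6, 32.5).
Mode = (a−1)/b = 5/32.5 ≈ 0.154.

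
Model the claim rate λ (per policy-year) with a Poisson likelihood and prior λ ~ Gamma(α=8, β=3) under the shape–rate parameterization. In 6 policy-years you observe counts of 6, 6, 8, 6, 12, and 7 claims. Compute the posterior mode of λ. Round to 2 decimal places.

λ̂_MAP = 5.78

Σxᵢ = 6+6+8+6+12+7 = 45, with n = 6.
Posterior ∝ λ^7e^(−3λ) · λ^45e^(−6λ) = λ^52e^(−9λ), i.e. Gamma(shape=53, rate=9).
The mode of a Gamma(a, b) with a ≥ 1 (shape–rate) is (a−1)/b = 52/9 ≈ 5.78.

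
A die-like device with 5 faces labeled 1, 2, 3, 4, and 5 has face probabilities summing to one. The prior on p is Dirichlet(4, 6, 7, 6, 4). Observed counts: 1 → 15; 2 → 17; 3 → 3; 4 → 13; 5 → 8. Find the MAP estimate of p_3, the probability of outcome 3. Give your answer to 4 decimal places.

MAP estimate: 0.1154

The posterior is Dirichlet(αᵢ + nᵢ) = Dirichlet(19, 23, 10, 19, 12).
For a Dirichlet(a₁,…,a_K) with all aᵢ > 1, the mode has j-th component (aⱼ − 1)/(Σaᵢ − K).
Here Σaᵢ = 83 and K = 5, so p_3 = (10 − 1)/(83 − 5) = 9/78 ≈ 0.1154.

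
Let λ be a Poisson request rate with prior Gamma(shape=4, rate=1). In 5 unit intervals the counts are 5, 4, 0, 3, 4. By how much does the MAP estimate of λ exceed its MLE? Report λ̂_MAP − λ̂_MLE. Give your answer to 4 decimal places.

MAP − MLE = -0.0333

Σxᵢ = 16. Posterior is Gamma(20, 6); MAP = (20−1)/6 = 19/6 ≈ 3.16667.
MLE = x̄ = 16/5 ≈ 3.20000.
Difference = 19/6 − 16/5 = -1/30 ≈ -0.0333.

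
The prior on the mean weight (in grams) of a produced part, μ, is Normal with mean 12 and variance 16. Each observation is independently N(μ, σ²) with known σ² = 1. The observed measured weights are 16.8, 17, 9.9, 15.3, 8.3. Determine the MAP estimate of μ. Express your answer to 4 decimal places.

μ̂_MAP = 13.4420

n = 5; x̄ = (16.8 + 17 + 9.9 + 15.3 + 8.3)/5 = 67.3/5 = 13.46.
For a Normal prior and Normal likelihood with known variance, the posterior is Normal; its mode equals its mean, the precision-weighted average.
Prior precision 1/σ₀² = 1/16 = 0.0625; data precision n/σ² = 5/1 = 5.
μ̂ = (0.0625·12 + 5·13.46) / (0.0625 + 5) = 68.05/5.0625 = 5444/405 ≈ 13.4420.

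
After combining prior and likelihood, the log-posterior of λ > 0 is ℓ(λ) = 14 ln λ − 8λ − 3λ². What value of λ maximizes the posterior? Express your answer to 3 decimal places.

ℓ'(λ) = 14/λ − 8 − 6λ. Setting this to zero and multiplying by λ: 6λ² + 8λ − 14 = 0.
λ = (−8 + √(8² + 4·6·14)) / (2·6) = (−8 + √400) / 12 = (−8 + 20)/12 = 1.
ℓ''(λ) = −14/λ² − 6 < 0, confirming a maximum.

λ̂_MAP = 1.000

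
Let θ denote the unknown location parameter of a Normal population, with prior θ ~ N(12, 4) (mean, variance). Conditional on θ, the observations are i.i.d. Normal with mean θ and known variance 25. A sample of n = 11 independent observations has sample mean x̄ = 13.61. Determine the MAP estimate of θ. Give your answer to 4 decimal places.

n = 11, x̄ = 13.61.
For a Normal prior and Normal likelihood with known variance, the posterior is Normal; its mode equals its mean, the precision-weighted average.
Prior precision 1/σ₀² = 1/4 = 0.25; data precision n/σ² = 11/25 = 0.44.
θ̂ = (0.25·12 + 0.44·13.61) / (0.25 + 0.44) = 8.9884/0.69 = 977/75 ≈ 13.0267.

θ̂_MAP = 13.0267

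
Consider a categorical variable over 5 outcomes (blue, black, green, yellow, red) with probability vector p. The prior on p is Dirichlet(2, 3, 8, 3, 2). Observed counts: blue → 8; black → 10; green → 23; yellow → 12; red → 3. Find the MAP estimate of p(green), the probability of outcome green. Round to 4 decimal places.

MAP estimate of p(green) = 0.4348

The posterior is Dirichlet(αᵢ + nᵢ) = Dirichlet(10, 13, 31, 15, 5).
For a Dirichlet(a₁,…,a_K) with all aᵢ > 1, the mode has j-th component (aⱼ − 1)/(Σaᵢ − K).
Here Σaᵢ = 74 and K = 5, so p(green) = (31 − 1)/(74 − 5) = 30/69 ≈ 0.4348.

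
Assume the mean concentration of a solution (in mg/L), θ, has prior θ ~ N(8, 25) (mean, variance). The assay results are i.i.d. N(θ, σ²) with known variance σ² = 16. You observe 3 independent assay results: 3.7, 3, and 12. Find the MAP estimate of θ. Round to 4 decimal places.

n = 3; x̄ = (3.7 + 3 + 12)/3 = 18.7/3 = 187/30 ≈ 6.2333.
For a Normal prior and Normal likelihood with known variance, the posterior is Normal; its mode equals its mean, the precision-weighted average.
Prior precision 1/σ₀² = 1/25 = 0.04; data precision n/σ² = 3/16 = 0.1875.
θ̂ = (0.04·8 + 0.1875·(187/30)) / (0.04 + 0.1875) = 1.48875/0.2275 = 1191/182 ≈ 6.5440.

θ̂_MAP = 6.5440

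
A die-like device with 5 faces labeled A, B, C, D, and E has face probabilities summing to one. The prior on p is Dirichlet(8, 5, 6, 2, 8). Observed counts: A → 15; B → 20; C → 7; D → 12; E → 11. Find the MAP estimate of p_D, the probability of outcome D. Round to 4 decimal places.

The posterior is Dirichlet(αᵢ + nᵢ) = Dirichlet(23, 25, 13, 14, 19).
For a Dirichlet(a₁,…,a_K) with all aᵢ > 1, the mode has j-th component (aⱼ − 1)/(Σaᵢ − K).
Here Σaᵢ = 94 and K = 5, so p_D = (14 − 1)/(94 − 5) = 13/89 ≈ 0.1461.

MAP estimate of p_D = 0.1461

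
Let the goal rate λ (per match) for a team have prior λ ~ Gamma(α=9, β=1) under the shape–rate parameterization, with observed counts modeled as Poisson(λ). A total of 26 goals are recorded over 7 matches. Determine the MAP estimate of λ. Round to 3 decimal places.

λ̂_MAP = 4.250

Σxᵢ = 26, n = 7.
Posterior ∝ λ^8e^(−1λ) · λ^26e^(−7λ) = λ^34e^(−8λ), i.e. Gamma(shape=35, rate=8).
The mode of a Gamma(a, b) with a ≥ 1 (shape–rate) is (a−1)/b = 34/8 ≈ 4.250.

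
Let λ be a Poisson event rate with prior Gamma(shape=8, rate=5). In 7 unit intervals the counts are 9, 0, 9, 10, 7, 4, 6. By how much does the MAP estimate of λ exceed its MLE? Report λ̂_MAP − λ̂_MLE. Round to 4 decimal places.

MAP − MLE = -2.0952

Σxᵢ = 45. Posterior is Gamma(53, 12); MAP = (53−1)/12 = 52/12 ≈ 4.33333.
MLE = x̄ = 45/7 ≈ 6.42857.
Difference = 52/12 − 45/7 = -44/21 ≈ -2.0952.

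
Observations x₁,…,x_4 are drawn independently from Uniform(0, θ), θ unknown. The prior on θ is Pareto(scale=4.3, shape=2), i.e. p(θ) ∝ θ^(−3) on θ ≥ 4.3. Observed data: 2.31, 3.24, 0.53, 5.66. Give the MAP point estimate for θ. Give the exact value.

The Uniform(0, θ) likelihood is θ^(−n) for θ ≥ max(xᵢ), zero otherwise. Here max(xᵢ) = 5.66.
Posterior ∝ θ^(−3) · θ^(−4) = θ^(−7) on θ ≥ max(4.3, 5.66) = 5.66.
This density is strictly decreasing in θ, so the posterior mode lies at the lower boundary of the support.

θ̂_MAP = 5.66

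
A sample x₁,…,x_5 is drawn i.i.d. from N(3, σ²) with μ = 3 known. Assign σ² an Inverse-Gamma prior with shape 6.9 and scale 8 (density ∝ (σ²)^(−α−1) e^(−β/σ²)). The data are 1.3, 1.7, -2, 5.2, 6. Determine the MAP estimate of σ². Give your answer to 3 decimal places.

σ̂²_MAP = 2.857

Sum of squared deviations about the known mean: SS = (1.3−3)² + (1.7−3)² + (-2−3)² + (5.2−3)² + (6−3)² = 43.42.
The Normal likelihood contributes (σ²)^(−n/2) exp(−SS/(2σ²)), so the posterior is Inverse-Gamma(α + n/2, β + SS/2) = Inverse-Gamma(9.4, 29.71).
The mode of Inverse-Gamma(a, b) is b/(a+1) = 29.71/10.4 ≈ 2.857.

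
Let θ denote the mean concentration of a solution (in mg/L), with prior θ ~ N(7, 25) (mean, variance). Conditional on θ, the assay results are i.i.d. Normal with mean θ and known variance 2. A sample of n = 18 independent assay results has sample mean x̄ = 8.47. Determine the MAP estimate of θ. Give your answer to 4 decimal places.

θ̂_MAP = 8.4635

n = 18, x̄ = 8.47.
For a Normal prior and Normal likelihood with known variance, the posterior is Normal; its mode equals its mean, the precision-weighted average.
Prior precision 1/σ₀² = 1/25 = 0.04; data precision n/σ² = 18/2 = 9.
θ̂ = (0.04·7 + 9·8.47) / (0.04 + 9) = 76.51/9.04 = 7651/904 ≈ 8.4635.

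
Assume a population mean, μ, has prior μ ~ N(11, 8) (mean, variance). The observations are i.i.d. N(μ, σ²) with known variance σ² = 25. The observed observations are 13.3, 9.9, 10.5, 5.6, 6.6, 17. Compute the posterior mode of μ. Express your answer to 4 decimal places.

n = 6; x̄ = (13.3 + 9.9 + 10.5 + 5.6 + 6.6 + 17)/6 = 62.9/6 = 629/60 ≈ 10.4833.
For a Normal prior and Normal likelihood with known variance, the posterior is Normal; its mode equals its mean, the precision-weighted average.
Prior precision 1/σ₀² = 1/8 = 0.125; data precision n/σ² = 6/25 = 0.24.
μ̂ = (0.125·11 + 0.24·(629/60)) / (0.125 + 0.24) = 3.891/0.365 = 3891/365 ≈ 10.6603.

μ̂_MAP = 10.6603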